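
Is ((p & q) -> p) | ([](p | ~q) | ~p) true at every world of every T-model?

Tableau for the negation ~(((p & q) -> p) | ([](p | ~q) | ~p)):
1. ~(((p & q) -> p) | ([](p | ~q) | ~p)), 0
2. ~((p & q) -> p), 0   [~|-rule on 1]
3. ~([](p | ~q) | ~p), 0   [~|-rule on 1]
4. p & q, 0   [~->-rule on 2]
5. ~p, 0   [~->-rule on 2]
6. ~[](p | ~q), 0   [~|-rule on 3]
7. p, 0   [~|-rule on 3]
Accessibility: 0R0
Branch closes: p and ~p both at 0.
Every branch of the negation's tableau closes; the branch above is one of them.

Valid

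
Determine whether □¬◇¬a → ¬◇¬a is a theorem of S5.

Tableau for the negation ¬(□¬◇¬a → ¬◇¬a):
1. ¬(□¬◇¬a → ¬◇¬a), 0
2. □¬◇¬a, 0
3. ◇¬a, 0
4. ¬◇¬a, 0
5. a, 0
6. ¬a, 1
7. ¬◇¬a, 1
8. a, 1
Accessibility: 0R0, 0R1, 1R0, 1R1
Branch closes: a and ¬a both at 1.
Every branch of the negation's tableau closes; the branch above is one of them.

Valid in S5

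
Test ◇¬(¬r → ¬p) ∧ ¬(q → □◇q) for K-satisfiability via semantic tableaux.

Yes, satisfiable

1. ◇¬(¬r → ¬p) ∧ ¬(q → □◇q), u
2. ◇¬(¬r → ¬p), u   [∧-rule on 1]
3. ¬(q → □◇q), u   [∧-rule on 1]
4. q, u   [¬→-rule on 3]
5. ¬□◇q, u   [¬→-rule on 3]
6. ¬(¬r → ¬p), v   [◇-rule on 2: fresh world v, uRv]
7. ¬r, v   [¬→-rule on 6]
8. p, v   [¬→-rule on 6]
9. ¬◇q, w   [¬□-rule on 5: fresh world w, uRw]
Accessibility: uRv, uRw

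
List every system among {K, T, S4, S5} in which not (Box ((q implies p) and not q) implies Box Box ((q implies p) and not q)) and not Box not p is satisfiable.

T-tableau for the formula:
1. not (Box ((q implies p) and not q) implies Box Box ((q implies p) and not q)) and not Box not p, u
2. not (Box ((q implies p) and not q) implies Box Box ((q implies p) and not q)), u   [and-rule on 1]
3. not Box not p, u   [and-rule on 1]
4. Box ((q implies p) and not q), u   [neg-implies-rule on 2]
5. not Box Box ((q implies p) and not q), u   [neg-implies-rule on 2]
6. (q implies p) and not q, u   [Box-rule on 4 via uRu]
7. q implies p, u   [and-rule on 6]
8. not q, u   [and-rule on 6]
9. p, u   [implies-rule on 7 (branches; this branch)]
10. p, v   [neg-Box-rule on 3: fresh world v, uRv]
11. (q implies p) and not q, v   [Box-rule on 4 via uRv]
12. q implies p, v   [and-rule on 11]
13. not q, v   [and-rule on 11]
14. not Box ((q implies p) and not q), w   [neg-Box-rule on 5: fresh world w, uRw]
15. (q implies p) and not q, w   [Box-rule on 4 via uRw]
16. q implies p, w   [and-rule on 15]
17. not q, w   [and-rule on 15]
18. p, w   [implies-rule on 16 (branches; this branch)]
19. not ((q implies p) and not q), x   [neg-Box-rule on 14: fresh world x, wRx]
20. q, x   [neg-and-rule on 19 (branches; this branch)]
Accessibility: uRu, uRv, uRw, vRv, wRw, wRx, xRx
Complete open branch: satisfiable in T, hence also in K (this T-model is also a K-model).
S4-tableau for the formula:
1. not (Box ((q implies p) and not q) implies Box Box ((q implies p) and not q)) and not Box not p, u
2. not (Box ((q implies p) and not q) implies Box Box ((q implies p) and not q)), u   [and-rule on 1]
3. not Box not p, u   [and-rule on 1]
4. Box ((q implies p) and not q), u   [neg-implies-rule on 2]
5. not Box Box ((q implies p) and not q), u   [neg-implies-rule on 2]
6. (q implies p) and not q, u   [Box-rule on 4 via uRu]
7. q implies p, u   [and-rule on 6]
8. not q, u   [and-rule on 6]
9. p, u   [implies-rule on 7 (branches; this branch)]
10. p, v   [neg-Box-rule on 3: fresh world v, uRv]
11. (q implies p) and not q, v   [Box-rule on 4 via uRv]
12. q implies p, v   [and-rule on 11]
13. not q, v   [and-rule on 11]
14. not Box ((q implies p) and not q), w   [neg-Box-rule on 5: fresh world w, uRw]
15. (q implies p) and not q, w   [Box-rule on 4 via uRw]
16. q implies p, w   [and-rule on 15]
17. not q, w   [and-rule on 15]
18. p, w   [implies-rule on 16 (branches; this branch)]
19. not ((q implies p) and not q), x   [neg-Box-rule on 14: fresh world x, wRx]
20. (q implies p) and not q, x   [Box-rule on 4 via uRx]
21. q implies p, x   [and-rule on 20]
22. not q, x   [and-rule on 20]
23. not (q implies p), x   [neg-and-rule on 19 (branches; this branch)]
24. q, x   [neg-implies-rule on 23]
25. not p, x   [neg-implies-rule on 23]
Accessibility: uRu, uRv, uRw, uRx, vRv, wRw, wRx, xRx
Branch closes: q and not q both at x.
Every branch closes (one shown): unsatisfiable in S4, hence also in S5 (every S5-frame is an S4-frame).

K, T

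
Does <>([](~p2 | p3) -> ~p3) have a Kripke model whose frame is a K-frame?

1. <>([](~p2 | p3) -> ~p3), u
2. [](~p2 | p3) -> ~p3, v
3. ~p3, v
Accessibility: uRv

Satisfiable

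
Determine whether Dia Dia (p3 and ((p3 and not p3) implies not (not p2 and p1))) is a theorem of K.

No, not valid

Tableau for the negation not Dia Dia (p3 and ((p3 and not p3) implies not (not p2 and p1))):
1. not Dia Dia (p3 and ((p3 and not p3) implies not (not p2 and p1))), 0
The negation has an open branch (countermodel exists).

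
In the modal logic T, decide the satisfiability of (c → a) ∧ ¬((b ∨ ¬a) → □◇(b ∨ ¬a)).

Satisfiable

1. (c → a) ∧ ¬((b ∨ ¬a) → □◇(b ∨ ¬a)), u
2. c → a, u
3. ¬((b ∨ ¬a) → □◇(b ∨ ¬a)), u
4. b ∨ ¬a, u
5. ¬□◇(b ∨ ¬a), u
6. a, u
7. b, u
8. ¬◇(b ∨ ¬a), v
9. ¬(b ∨ ¬a), v
10. ¬b, v
11. a, v
Accessibility: uRu, uRv, vRv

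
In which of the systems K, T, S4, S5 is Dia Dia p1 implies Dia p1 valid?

S4, S5

T-tableau for the negation not (Dia Dia p1 implies Dia p1):
1. not (Dia Dia p1 implies Dia p1), u
2. Dia Dia p1, u
3. not Dia p1, u
4. not p1, u
5. Dia p1, v
6. not p1, v
7. p1, w
Accessibility: uRu, uRv, vRv, vRw, wRw
Complete open branch: countermodel on a T-frame, so not valid in T, nor in K (the same frame is also a K-frame).
S4-tableau for the negation not (Dia Dia p1 implies Dia p1):
1. not (Dia Dia p1 implies Dia p1), u
2. Dia Dia p1, u
3. not Dia p1, u
4. not p1, u
5. Dia p1, v
6. not p1, v
7. p1, w
8. not p1, w
Accessibility: uRu, uRv, uRw, vRv, vRw, wRw
Branch closes: p1 and not p1 both at w.
Every branch closes (one shown): valid in S4, hence also in S5 (every theorem of S4 is a theorem of S5).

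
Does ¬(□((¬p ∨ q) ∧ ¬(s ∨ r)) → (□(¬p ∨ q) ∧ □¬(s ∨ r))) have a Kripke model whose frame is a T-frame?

1. ¬(□((¬p ∨ q) ∧ ¬(s ∨ r)) → (□(¬p ∨ q) ∧ □¬(s ∨ r))), w0
2. □((¬p ∨ q) ∧ ¬(s ∨ r)), w0
3. ¬(□(¬p ∨ q) ∧ □¬(s ∨ r)), w0
4. (¬p ∨ q) ∧ ¬(s ∨ r), w0
5. ¬p ∨ q, w0
6. ¬(s ∨ r), w0
7. ¬s, w0
8. ¬r, w0
9. ¬□(¬p ∨ q), w0
10. q, w0
11. ¬(¬p ∨ q), w1
12. p, w1
13. ¬q, w1
14. (¬p ∨ q) ∧ ¬(s ∨ r), w1
15. ¬p ∨ q, w1
16. ¬(s ∨ r), w1
17. ¬s, w1
18. ¬r, w1
19. q, w1
Accessibility: w0Rw0, w0Rw1, w1Rw1
Branch closes: q and ¬q both at w1.
All branches of the tableau close; one closing branch shown above.

Unsatisfiable (every branch closes)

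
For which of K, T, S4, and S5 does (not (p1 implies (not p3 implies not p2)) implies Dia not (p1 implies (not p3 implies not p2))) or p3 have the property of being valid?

T, S4, S5

K-tableau for the negation not ((not (p1 implies (not p3 implies not p2)) implies Dia not (p1 implies (not p3 implies not p2))) or p3):
1. not ((not (p1 implies (not p3 implies not p2)) implies Dia not (p1 implies (not p3 implies not p2))) or p3), 0
2. not (not (p1 implies (not p3 implies not p2)) implies Dia not (p1 implies (not p3 implies not p2))), 0
3. not p3, 0
4. not (p1 implies (not p3 implies not p2)), 0
5. not Dia not (p1 implies (not p3 implies not p2)), 0
6. p1, 0
7. not (not p3 implies not p2), 0
8. p2, 0
Complete open branch: countermodel on a K-frame, so not valid in K.
T-tableau for the negation not ((not (p1 implies (not p3 implies not p2)) implies Dia not (p1 implies (not p3 implies not p2))) or p3):
1. not ((not (p1 implies (not p3 implies not p2)) implies Dia not (p1 implies (not p3 implies not p2))) or p3), 0
2. not (not (p1 implies (not p3 implies not p2)) implies Dia not (p1 implies (not p3 implies not p2))), 0
3. not p3, 0
4. not (p1 implies (not p3 implies not p2)), 0
5. not Dia not (p1 implies (not p3 implies not p2)), 0
6. p1, 0
7. not (not p3 implies not p2), 0
8. p2, 0
9. p1 implies (not p3 implies not p2), 0
10. not p3 implies not p2, 0
11. not p2, 0
Accessibility: 0R0
Branch closes: p2 and not p2 both at 0.
Every branch closes (one shown): valid in T, hence also in S4, S5 (every theorem of T is a theorem of S4 and S5).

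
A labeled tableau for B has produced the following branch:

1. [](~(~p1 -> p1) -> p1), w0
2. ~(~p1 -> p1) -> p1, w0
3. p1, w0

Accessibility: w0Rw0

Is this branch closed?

No, open

There is no literal clash: for every atom and world, at most one sign appears.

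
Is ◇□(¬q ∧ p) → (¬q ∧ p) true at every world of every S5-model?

Tableau for the negation ¬(◇□(¬q ∧ p) → (¬q ∧ p)):
1. ¬(◇□(¬q ∧ p) → (¬q ∧ p)), u
2. ◇□(¬q ∧ p), u   [¬→-rule on 1]
3. ¬(¬q ∧ p), u   [¬→-rule on 1]
4. ¬p, u   [¬∧-rule on 3 (branches; this branch)]
5. □(¬q ∧ p), v   [◇-rule on 2: fresh world v, uRv]
6. ¬q ∧ p, u   [□-rule on 5 via vRu]
7. ¬q, u   [∧-rule on 6]
8. p, u   [∧-rule on 6]
Accessibility: uRu, uRv, vRu, vRv
Branch closes: p and ¬p both at u.
All branches of the negation close; one closing branch shown above.

Valid in S5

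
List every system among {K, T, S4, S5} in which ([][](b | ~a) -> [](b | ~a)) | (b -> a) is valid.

T, S4, S5

K-tableau for the negation ~(([][](b | ~a) -> [](b | ~a)) | (b -> a)):
1. ~(([][](b | ~a) -> [](b | ~a)) | (b -> a)), u
2. ~([][](b | ~a) -> [](b | ~a)), u   [~|-rule on 1]
3. ~(b -> a), u   [~|-rule on 1]
4. [][](b | ~a), u   [~->-rule on 2]
5. ~[](b | ~a), u   [~->-rule on 2]
6. b, u   [~->-rule on 3]
7. ~a, u   [~->-rule on 3]
8. ~(b | ~a), v   [~[]-rule on 5: fresh world v, uRv]
9. ~b, v   [~|-rule on 8]
10. a, v   [~|-rule on 8]
11. [](b | ~a), v   [[]-rule on 4 via uRv]
Accessibility: uRv
Complete open branch: countermodel on a K-frame, so not valid in K.
T-tableau for the negation ~(([][](b | ~a) -> [](b | ~a)) | (b -> a)):
1. ~(([][](b | ~a) -> [](b | ~a)) | (b -> a)), u
2. ~([][](b | ~a) -> [](b | ~a)), u   [~|-rule on 1]
3. ~(b -> a), u   [~|-rule on 1]
4. [][](b | ~a), u   [~->-rule on 2]
5. ~[](b | ~a), u   [~->-rule on 2]
6. b, u   [~->-rule on 3]
7. ~a, u   [~->-rule on 3]
8. [](b | ~a), u   [[]-rule on 4 via uRu]
9. b | ~a, u   [[]-rule on 8 via uRu]
10. ~(b | ~a), v   [~[]-rule on 5: fresh world v, uRv]
11. ~b, v   [~|-rule on 10]
12. a, v   [~|-rule on 10]
13. [](b | ~a), v   [[]-rule on 4 via uRv]
14. b | ~a, v   [[]-rule on 8 via uRv]
15. ~a, v   [|-rule on 14 (branches; this branch)]
Accessibility: uRu, uRv, vRv
Branch closes: a and ~a both at v.
Every branch closes (one shown): valid in T, hence also in S4, S5 (every theorem of T is a theorem of S4 and S5).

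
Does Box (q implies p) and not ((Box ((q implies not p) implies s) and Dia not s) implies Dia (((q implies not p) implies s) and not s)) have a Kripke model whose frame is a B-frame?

No, unsatisfiable

1. Box (q implies p) and not ((Box ((q implies not p) implies s) and Dia not s) implies Dia (((q implies not p) implies s) and not s)), u
2. Box (q implies p), u
3. not ((Box ((q implies not p) implies s) and Dia not s) implies Dia (((q implies not p) implies s) and not s)), u
4. Box ((q implies not p) implies s) and Dia not s, u
5. not Dia (((q implies not p) implies s) and not s), u
6. Box ((q implies not p) implies s), u
7. Dia not s, u
8. q implies p, u
9. not (((q implies not p) implies s) and not s), u
10. (q implies not p) implies s, u
11. p, u
12. s, u
13. not (q implies not p), u
14. q, u
15. not s, v
16. q implies p, v
17. not (((q implies not p) implies s) and not s), v
18. (q implies not p) implies s, v
19. p, v
20. not ((q implies not p) implies s), v
21. q implies not p, v
22. not (q implies not p), v
23. q, v
24. not p, v
Accessibility: uRu, uRv, vRu, vRv
Branch closes: p and not p both at v.
Every branch closes; the branch above is one of them.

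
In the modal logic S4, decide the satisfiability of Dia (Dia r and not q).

Satisfiable

1. Dia (Dia r and not q), 0
2. Dia r and not q, 1
3. Dia r, 1
4. not q, 1
5. r, 2
Accessibility: 0R0, 0R1, 0R2, 1R1, 1R2, 2R2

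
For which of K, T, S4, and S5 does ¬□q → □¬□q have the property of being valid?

S5

S4-tableau for the negation ¬(¬□q → □¬□q):
1. ¬(¬□q → □¬□q), u
2. ¬□q, u
3. ¬□¬□q, u
4. ¬q, v
5. □q, w
6. q, w
Accessibility: uRu, uRv, uRw, vRv, wRw
Complete open branch: countermodel on an S4-frame, so not valid in S4, nor in K, T (the same frame is also a K-frame and a T-frame).
S5-tableau for the negation ¬(¬□q → □¬□q):
1. ¬(¬□q → □¬□q), u
2. ¬□q, u
3. ¬□¬□q, u
4. ¬q, v
5. □q, w
6. q, u
7. q, v
Accessibility: uRu, uRv, uRw, vRu, vRv, vRw, wRu, wRv, wRw
Branch closes: q and ¬q both at v.
Every branch closes (one shown): valid in S5.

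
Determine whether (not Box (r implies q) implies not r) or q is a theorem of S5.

Not valid

Tableau for the negation not ((not Box (r implies q) implies not r) or q):
1. not ((not Box (r implies q) implies not r) or q), u
2. not (not Box (r implies q) implies not r), u
3. not q, u
4. not Box (r implies q), u
5. r, u
6. not (r implies q), v
7. r, v
8. not q, v
Accessibility: uRu, uRv, vRu, vRv
The negation has an open branch (countermodel exists).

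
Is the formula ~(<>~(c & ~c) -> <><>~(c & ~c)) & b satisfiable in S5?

Unsatisfiable

1. ~(<>~(c & ~c) -> <><>~(c & ~c)) & b, 0
2. ~(<>~(c & ~c) -> <><>~(c & ~c)), 0
3. b, 0
4. <>~(c & ~c), 0
5. ~<><>~(c & ~c), 0
6. ~<>~(c & ~c), 0
7. c & ~c, 0
8. c, 0
9. ~c, 0
Accessibility: 0R0
Branch closes: c and ~c both at 0.
All branches of the tableau close; one closing branch shown above.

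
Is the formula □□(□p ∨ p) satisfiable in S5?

Satisfiable (open branch found)

1. □□(□p ∨ p), u
2. □(□p ∨ p), u
3. □p ∨ p, u
4. p, u
Accessibility: uRu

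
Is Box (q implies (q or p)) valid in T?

Valid

Tableau for the negation not Box (q implies (q or p)):
1. not Box (q implies (q or p)), 0
2. not (q implies (q or p)), 1   [neg-Box-rule on 1: fresh world 1, 0R1]
3. q, 1   [neg-implies-rule on 2]
4. not (q or p), 1   [neg-implies-rule on 2]
5. not q, 1   [neg-or-rule on 4]
6. not p, 1   [neg-or-rule on 4]
Accessibility: 0R0, 0R1, 1R1
Branch closes: q and not q both at 1.
All branches of the negation close; one closing branch shown above.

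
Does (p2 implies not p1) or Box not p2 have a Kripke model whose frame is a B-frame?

Satisfiable (open branch found)

1. (p2 implies not p1) or Box not p2, u
2. Box not p2, u
3. not p2, u
Accessibility: uRu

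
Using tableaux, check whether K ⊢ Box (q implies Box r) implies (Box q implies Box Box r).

Valid

Tableau for the negation not (Box (q implies Box r) implies (Box q implies Box Box r)):
1. not (Box (q implies Box r) implies (Box q implies Box Box r)), w0
2. Box (q implies Box r), w0   [neg-implies-rule on 1]
3. not (Box q implies Box Box r), w0   [neg-implies-rule on 1]
4. Box q, w0   [neg-implies-rule on 3]
5. not Box Box r, w0   [neg-implies-rule on 3]
6. not Box r, w1   [neg-Box-rule on 5: fresh world w1, w0Rw1]
7. q implies Box r, w1   [Box-rule on 2 via w0Rw1]
8. q, w1   [Box-rule on 4 via w0Rw1]
9. Box r, w1   [implies-rule on 7 (branches; this branch)]
10. not r, w2   [neg-Box-rule on 6: fresh world w2, w1Rw2]
11. r, w2   [Box-rule on 9 via w1Rw2]
Accessibility: w0Rw1, w1Rw2
Branch closes: r and not r both at w2.
All branches of the negation close; one closing branch shown above.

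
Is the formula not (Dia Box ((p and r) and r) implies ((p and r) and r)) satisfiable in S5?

1. not (Dia Box ((p and r) and r) implies ((p and r) and r)), 0
2. Dia Box ((p and r) and r), 0   [neg-implies-rule on 1]
3. not ((p and r) and r), 0   [neg-implies-rule on 1]
4. not (p and r), 0   [neg-and-rule on 3 (branches; this branch)]
5. not p, 0   [neg-and-rule on 4 (branches; this branch)]
6. Box ((p and r) and r), 1   [Dia-rule on 2: fresh world 1, 0R1]
7. (p and r) and r, 0   [Box-rule on 6 via 1R0]
8. p and r, 0   [and-rule on 7]
9. r, 0   [and-rule on 7]
10. p, 0   [and-rule on 8]
Accessibility: 0R0, 0R1, 1R0, 1R1
Branch closes: p and not p both at 0.
All branches of the tableau close; one closing branch shown above.

Unsatisfiable (every branch closes)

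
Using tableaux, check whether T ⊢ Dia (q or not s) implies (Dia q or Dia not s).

Tableau for the negation not (Dia (q or not s) implies (Dia q or Dia not s)):
1. not (Dia (q or not s) implies (Dia q or Dia not s)), 0
2. Dia (q or not s), 0
3. not (Dia q or Dia not s), 0
4. not Dia q, 0
5. not Dia not s, 0
6. not q, 0
7. s, 0
8. q or not s, 1
9. not q, 1
10. s, 1
11. not s, 1
Accessibility: 0R0, 0R1, 1R1
Branch closes: s and not s both at 1.
All branches of the negation close; one closing branch shown above.

Yes, valid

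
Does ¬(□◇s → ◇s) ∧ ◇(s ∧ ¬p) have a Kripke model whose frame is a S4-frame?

1. ¬(□◇s → ◇s) ∧ ◇(s ∧ ¬p), u
2. ¬(□◇s → ◇s), u
3. ◇(s ∧ ¬p), u
4. □◇s, u
5. ¬◇s, u
6. ◇s, u
7. ¬s, u
8. s ∧ ¬p, v
9. s, v
10. ¬p, v
11. ◇s, v
12. ¬s, v
Accessibility: uRu, uRv, vRv
Branch closes: s and ¬s both at v.
All branches of the tableau close; one closing branch shown above.

No, unsatisfiable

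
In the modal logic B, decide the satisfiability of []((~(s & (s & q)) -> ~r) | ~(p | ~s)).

1. []((~(s & (s & q)) -> ~r) | ~(p | ~s)), u
2. (~(s & (s & q)) -> ~r) | ~(p | ~s), u
3. ~(p | ~s), u
4. ~p, u
5. s, u
Accessibility: uRu

Satisfiable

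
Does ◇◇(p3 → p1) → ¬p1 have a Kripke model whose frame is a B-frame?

Satisfiable

1. ◇◇(p3 → p1) → ¬p1, w0
2. ¬p1, w0
Accessibility: w0Rw0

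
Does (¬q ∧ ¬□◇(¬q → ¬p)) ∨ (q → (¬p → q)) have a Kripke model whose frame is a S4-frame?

Yes, satisfiable

1. (¬q ∧ ¬□◇(¬q → ¬p)) ∨ (q → (¬p → q)), u
2. q → (¬p → q), u
3. ¬p → q, u
4. q, u
Accessibility: uRu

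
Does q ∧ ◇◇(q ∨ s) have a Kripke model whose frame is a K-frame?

1. q ∧ ◇◇(q ∨ s), w0
2. q, w0
3. ◇◇(q ∨ s), w0
4. ◇(q ∨ s), w1
5. q ∨ s, w2
6. s, w2
Accessibility: w0Rw1, w1Rw2

Satisfiable (open branch found)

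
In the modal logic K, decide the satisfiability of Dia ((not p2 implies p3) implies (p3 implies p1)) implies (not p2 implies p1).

Satisfiable (open branch found)

1. Dia ((not p2 implies p3) implies (p3 implies p1)) implies (not p2 implies p1), 0
2. not p2 implies p1, 0
3. p1, 0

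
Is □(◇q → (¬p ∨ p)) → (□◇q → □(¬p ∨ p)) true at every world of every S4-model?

Tableau for the negation ¬(□(◇q → (¬p ∨ p)) → (□◇q → □(¬p ∨ p))):
1. ¬(□(◇q → (¬p ∨ p)) → (□◇q → □(¬p ∨ p))), w0
2. □(◇q → (¬p ∨ p)), w0
3. ¬(□◇q → □(¬p ∨ p)), w0
4. □◇q, w0
5. ¬□(¬p ∨ p), w0
6. ◇q → (¬p ∨ p), w0
7. ◇q, w0
8. ¬p ∨ p, w0
9. p, w0
10. ¬(¬p ∨ p), w1
11. p, w1
12. ¬p, w1
Accessibility: w0Rw0, w0Rw1, w1Rw1
Branch closes: p and ¬p both at w1.
All branches of the negation close; one closing branch shown above.

Valid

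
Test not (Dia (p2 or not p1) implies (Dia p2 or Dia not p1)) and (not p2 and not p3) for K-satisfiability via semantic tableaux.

1. not (Dia (p2 or not p1) implies (Dia p2 or Dia not p1)) and (not p2 and not p3), 0
2. not (Dia (p2 or not p1) implies (Dia p2 or Dia not p1)), 0
3. not p2 and not p3, 0
4. Dia (p2 or not p1), 0
5. not (Dia p2 or Dia not p1), 0
6. not p2, 0
7. not p3, 0
8. not Dia p2, 0
9. not Dia not p1, 0
10. p2 or not p1, 1
11. not p2, 1
12. p1, 1
13. not p1, 1
Accessibility: 0R1
Branch closes: p1 and not p1 both at 1.
(One branch shown.) All branches close.

Unsatisfiable (every branch closes)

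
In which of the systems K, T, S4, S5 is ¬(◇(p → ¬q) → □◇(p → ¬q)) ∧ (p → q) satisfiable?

S4-tableau for the formula:
1. ¬(◇(p → ¬q) → □◇(p → ¬q)) ∧ (p → q), u
2. ¬(◇(p → ¬q) → □◇(p → ¬q)), u
3. p → q, u
4. ◇(p → ¬q), u
5. ¬□◇(p → ¬q), u
6. q, u
7. p → ¬q, v
8. ¬q, v
9. ¬◇(p → ¬q), w
10. ¬(p → ¬q), w
11. p, w
12. q, w
Accessibility: uRu, uRv, uRw, vRv, wRw
Complete open branch: satisfiable in S4, hence also in K, T (this S4-model is also a K-model and a T-model).
S5-tableau for the formula:
1. ¬(◇(p → ¬q) → □◇(p → ¬q)) ∧ (p → q), u
2. ¬(◇(p → ¬q) → □◇(p → ¬q)), u
3. p → q, u
4. ◇(p → ¬q), u
5. ¬□◇(p → ¬q), u
6. q, u
7. p → ¬q, v
8. ¬q, v
9. ¬◇(p → ¬q), w
10. ¬(p → ¬q), u
11. p, u
12. ¬(p → ¬q), v
13. p, v
14. q, v
Accessibility: uRu, uRv, uRw, vRu, vRv, vRw, wRu, wRv, wRw
Branch closes: q and ¬q both at v.
Every branch closes (one shown): unsatisfiable in S5.

K, T, S4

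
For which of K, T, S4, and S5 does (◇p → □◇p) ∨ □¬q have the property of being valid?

S5

S5-tableau for the negation ¬((◇p → □◇p) ∨ □¬q):
1. ¬((◇p → □◇p) ∨ □¬q), u
2. ¬(◇p → □◇p), u
3. ¬□¬q, u
4. ◇p, u
5. ¬□◇p, u
6. q, v
7. p, w
8. ¬◇p, x
9. ¬p, u
10. ¬p, v
11. ¬p, w
Accessibility: uRu, uRv, uRw, uRx, vRu, vRv, vRw, vRx, wRu, wRv, wRw, wRx, xRu, xRv, xRw, xRx
Branch closes: p and ¬p both at w.
Every branch closes (one shown): valid in S5.
S4-tableau for the negation ¬((◇p → □◇p) ∨ □¬q):
1. ¬((◇p → □◇p) ∨ □¬q), u
2. ¬(◇p → □◇p), u
3. ¬□¬q, u
4. ◇p, u
5. ¬□◇p, u
6. q, v
7. p, w
8. ¬◇p, x
9. ¬p, x
Accessibility: uRu, uRv, uRw, uRx, vRv, wRw, xRx
Complete open branch: countermodel on an S4-frame, so not valid in S4, nor in K, T (the same frame is also a K-frame and a T-frame).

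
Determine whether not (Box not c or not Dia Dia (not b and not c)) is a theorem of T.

Not valid

Tableau for the negation Box not c or not Dia Dia (not b and not c):
1. Box not c or not Dia Dia (not b and not c), 0
2. not Dia Dia (not b and not c), 0
3. not Dia (not b and not c), 0
4. not (not b and not c), 0
5. c, 0
Accessibility: 0R0
The negation has an open branch (countermodel exists).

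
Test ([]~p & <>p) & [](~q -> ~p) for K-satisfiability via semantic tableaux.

Unsatisfiable

1. ([]~p & <>p) & [](~q -> ~p), w0
2. []~p & <>p, w0   [&-rule on 1]
3. [](~q -> ~p), w0   [&-rule on 1]
4. []~p, w0   [&-rule on 2]
5. <>p, w0   [&-rule on 2]
6. p, w1   [<>-rule on 5: fresh world w1, w0Rw1]
7. ~q -> ~p, w1   [[]-rule on 3 via w0Rw1]
8. ~p, w1   [[]-rule on 4 via w0Rw1]
Accessibility: w0Rw1
Branch closes: p and ~p both at w1.
All branches of the tableau close; one closing branch shown above.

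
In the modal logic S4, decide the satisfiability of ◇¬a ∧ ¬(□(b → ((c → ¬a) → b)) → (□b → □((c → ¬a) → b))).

No, unsatisfiable

1. ◇¬a ∧ ¬(□(b → ((c → ¬a) → b)) → (□b → □((c → ¬a) → b))), u
2. ◇¬a, u
3. ¬(□(b → ((c → ¬a) → b)) → (□b → □((c → ¬a) → b))), u
4. □(b → ((c → ¬a) → b)), u
5. ¬(□b → □((c → ¬a) → b)), u
6. □b, u
7. ¬□((c → ¬a) → b), u
8. b → ((c → ¬a) → b), u
9. b, u
10. (c → ¬a) → b, u
11. ¬(c → ¬a), u
12. c, u
13. a, u
14. ¬a, v
15. b → ((c → ¬a) → b), v
16. b, v
17. (c → ¬a) → b, v
18. ¬((c → ¬a) → b), w
19. c → ¬a, w
20. ¬b, w
21. b → ((c → ¬a) → b), w
22. b, w
Accessibility: uRu, uRv, uRw, vRv, wRw
Branch closes: b and ¬b both at w.
(One branch shown.) All branches close.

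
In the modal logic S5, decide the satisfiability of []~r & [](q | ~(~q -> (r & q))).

Yes, satisfiable

1. []~r & [](q | ~(~q -> (r & q))), u
2. []~r, u
3. [](q | ~(~q -> (r & q))), u
4. ~r, u
5. q | ~(~q -> (r & q)), u
6. ~(~q -> (r & q)), u
7. ~q, u
8. ~(r & q), u
Accessibility: uRu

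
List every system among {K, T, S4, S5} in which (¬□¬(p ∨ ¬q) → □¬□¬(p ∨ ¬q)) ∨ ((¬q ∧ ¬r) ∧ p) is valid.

S4-tableau for the negation ¬((¬□¬(p ∨ ¬q) → □¬□¬(p ∨ ¬q)) ∨ ((¬q ∧ ¬r) ∧ p)):
1. ¬((¬□¬(p ∨ ¬q) → □¬□¬(p ∨ ¬q)) ∨ ((¬q ∧ ¬r) ∧ p)), u
2. ¬(¬□¬(p ∨ ¬q) → □¬□¬(p ∨ ¬q)), u   [¬∨-rule on 1]
3. ¬((¬q ∧ ¬r) ∧ p), u   [¬∨-rule on 1]
4. ¬□¬(p ∨ ¬q), u   [¬→-rule on 2]
5. ¬□¬□¬(p ∨ ¬q), u   [¬→-rule on 2]
6. ¬p, u   [¬∧-rule on 3 (branches; this branch)]
7. p ∨ ¬q, v   [¬□-rule on 4: fresh world v, uRv]
8. ¬q, v   [∨-rule on 7 (branches; this branch)]
9. □¬(p ∨ ¬q), w   [¬□-rule on 5: fresh world w, uRw]
10. ¬(p ∨ ¬q), w   [□-rule on 9 via wRw]
11. ¬p, w   [¬∨-rule on 10]
12. q, w   [¬∨-rule on 10]
Accessibility: uRu, uRv, uRw, vRv, wRw
Complete open branch: countermodel on an S4-frame, so not valid in S4, nor in K, T (the same frame is also a K-frame and a T-frame).
S5-tableau for the negation ¬((¬□¬(p ∨ ¬q) → □¬□¬(p ∨ ¬q)) ∨ ((¬q ∧ ¬r) ∧ p)):
1. ¬((¬□¬(p ∨ ¬q) → □¬□¬(p ∨ ¬q)) ∨ ((¬q ∧ ¬r) ∧ p)), u
2. ¬(¬□¬(p ∨ ¬q) → □¬□¬(p ∨ ¬q)), u   [¬∨-rule on 1]
3. ¬((¬q ∧ ¬r) ∧ p), u   [¬∨-rule on 1]
4. ¬□¬(p ∨ ¬q), u   [¬→-rule on 2]
5. ¬□¬□¬(p ∨ ¬q), u   [¬→-rule on 2]
6. ¬(¬q ∧ ¬r), u   [¬∧-rule on 3 (branches; this branch)]
7. r, u   [¬∧-rule on 6 (branches; this branch)]
8. p ∨ ¬q, v   [¬□-rule on 4: fresh world v, uRv]
9. ¬q, v   [∨-rule on 8 (branches; this branch)]
10. □¬(p ∨ ¬q), w   [¬□-rule on 5: fresh world w, uRw]
11. ¬(p ∨ ¬q), u   [□-rule on 10 via wRu]
12. ¬p, u   [¬∨-rule on 11]
13. q, u   [¬∨-rule on 11]
14. ¬(p ∨ ¬q), v   [□-rule on 10 via wRv]
15. ¬p, v   [¬∨-rule on 14]
16. q, v   [¬∨-rule on 14]
Accessibility: uRu, uRv, uRw, vRu, vRv, vRw, wRu, wRv, wRw
Branch closes: q and ¬q both at v.
Every branch closes (one shown): valid in S5.

S5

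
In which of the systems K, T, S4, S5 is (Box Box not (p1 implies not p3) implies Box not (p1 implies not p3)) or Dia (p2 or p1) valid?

T, S4, S5

K-tableau for the negation not ((Box Box not (p1 implies not p3) implies Box not (p1 implies not p3)) or Dia (p2 or p1)):
1. not ((Box Box not (p1 implies not p3) implies Box not (p1 implies not p3)) or Dia (p2 or p1)), u
2. not (Box Box not (p1 implies not p3) implies Box not (p1 implies not p3)), u
3. not Dia (p2 or p1), u
4. Box Box not (p1 implies not p3), u
5. not Box not (p1 implies not p3), u
6. p1 implies not p3, v
7. not (p2 or p1), v
8. not p2, v
9. not p1, v
10. Box not (p1 implies not p3), v
11. not p3, v
Accessibility: uRv
Complete open branch: countermodel on a K-frame, so not valid in K.
T-tableau for the negation not ((Box Box not (p1 implies not p3) implies Box not (p1 implies not p3)) or Dia (p2 or p1)):
1. not ((Box Box not (p1 implies not p3) implies Box not (p1 implies not p3)) or Dia (p2 or p1)), u
2. not (Box Box not (p1 implies not p3) implies Box not (p1 implies not p3)), u
3. not Dia (p2 or p1), u
4. Box Box not (p1 implies not p3), u
5. not Box not (p1 implies not p3), u
6. not (p2 or p1), u
7. not p2, u
8. not p1, u
9. Box not (p1 implies not p3), u
10. not (p1 implies not p3), u
11. p1, u
12. p3, u
Accessibility: uRu
Branch closes: p1 and not p1 both at u.
Every branch closes (one shown): valid in T, hence also in S4, S5 (every theorem of T is a theorem of S4 and S5).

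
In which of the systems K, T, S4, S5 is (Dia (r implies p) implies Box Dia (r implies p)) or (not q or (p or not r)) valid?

S5

S4-tableau for the negation not ((Dia (r implies p) implies Box Dia (r implies p)) or (not q or (p or not r))):
1. not ((Dia (r implies p) implies Box Dia (r implies p)) or (not q or (p or not r))), 0
2. not (Dia (r implies p) implies Box Dia (r implies p)), 0   [neg-or-rule on 1]
3. not (not q or (p or not r)), 0   [neg-or-rule on 1]
4. Dia (r implies p), 0   [neg-implies-rule on 2]
5. not Box Dia (r implies p), 0   [neg-implies-rule on 2]
6. q, 0   [neg-or-rule on 3]
7. not (p or not r), 0   [neg-or-rule on 3]
8. not p, 0   [neg-or-rule on 7]
9. r, 0   [neg-or-rule on 7]
10. r implies p, 1   [Dia-rule on 4: fresh world 1, 0R1]
11. p, 1   [implies-rule on 10 (branches; this branch)]
12. not Dia (r implies p), 2   [neg-Box-rule on 5: fresh world 2, 0R2]
13. not (r implies p), 2   [neg-Dia-rule on 12 via 2R2]
14. r, 2   [neg-implies-rule on 13]
15. not p, 2   [neg-implies-rule on 13]
Accessibility: 0R0, 0R1, 0R2, 1R1, 2R2
Complete open branch: countermodel on an S4-frame, so not valid in S4, nor in K, T (the same frame is also a K-frame and a T-frame).
S5-tableau for the negation not ((Dia (r implies p) implies Box Dia (r implies p)) or (not q or (p or not r))):
1. not ((Dia (r implies p) implies Box Dia (r implies p)) or (not q or (p or not r))), 0
2. not (Dia (r implies p) implies Box Dia (r implies p)), 0   [neg-or-rule on 1]
3. not (not q or (p or not r)), 0   [neg-or-rule on 1]
4. Dia (r implies p), 0   [neg-implies-rule on 2]
5. not Box Dia (r implies p), 0   [neg-implies-rule on 2]
6. q, 0   [neg-or-rule on 3]
7. not (p or not r), 0   [neg-or-rule on 3]
8. not p, 0   [neg-or-rule on 7]
9. r, 0   [neg-or-rule on 7]
10. r implies p, 1   [Dia-rule on 4: fresh world 1, 0R1]
11. p, 1   [implies-rule on 10 (branches; this branch)]
12. not Dia (r implies p), 2   [neg-Box-rule on 5: fresh world 2, 0R2]
13. not (r implies p), 0   [neg-Dia-rule on 12 via 2R0]
14. not (r implies p), 1   [neg-Dia-rule on 12 via 2R1]
15. r, 1   [neg-implies-rule on 14]
16. not p, 1   [neg-implies-rule on 14]
Accessibility: 0R0, 0R1, 0R2, 1R0, 1R1, 1R2, 2R0, 2R1, 2R2
Branch closes: p and not p both at 1.
Every branch closes (one shown): valid in S5.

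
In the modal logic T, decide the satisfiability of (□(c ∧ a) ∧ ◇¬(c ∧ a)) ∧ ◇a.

1. (□(c ∧ a) ∧ ◇¬(c ∧ a)) ∧ ◇a, u
2. □(c ∧ a) ∧ ◇¬(c ∧ a), u   [∧-rule on 1]
3. ◇a, u   [∧-rule on 1]
4. □(c ∧ a), u   [∧-rule on 2]
5. ◇¬(c ∧ a), u   [∧-rule on 2]
6. c ∧ a, u   [□-rule on 4 via uRu]
7. c, u   [∧-rule on 6]
8. a, u   [∧-rule on 6]
9. a, v   [◇-rule on 3: fresh world v, uRv]
10. c ∧ a, v   [□-rule on 4 via uRv]
11. c, v   [∧-rule on 10]
12. ¬(c ∧ a), w   [◇-rule on 5: fresh world w, uRw]
13. c ∧ a, w   [□-rule on 4 via uRw]
14. c, w   [∧-rule on 13]
15. a, w   [∧-rule on 13]
16. ¬a, w   [¬∧-rule on 12 (branches; this branch)]
Accessibility: uRu, uRv, uRw, vRv, wRw
Branch closes: a and ¬a both at w.
Every branch closes; the branch above is one of them.

No, unsatisfiable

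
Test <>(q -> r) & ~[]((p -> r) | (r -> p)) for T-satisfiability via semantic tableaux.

1. <>(q -> r) & ~[]((p -> r) | (r -> p)), w0
2. <>(q -> r), w0
3. ~[]((p -> r) | (r -> p)), w0
4. q -> r, w1
5. r, w1
6. ~((p -> r) | (r -> p)), w2
7. ~(p -> r), w2
8. ~(r -> p), w2
9. p, w2
10. ~r, w2
11. r, w2
12. ~p, w2
Accessibility: w0Rw0, w0Rw1, w0Rw2, w1Rw1, w2Rw2
Branch closes: r and ~r both at w2.
All branches of the tableau close; one closing branch shown above.

No, unsatisfiable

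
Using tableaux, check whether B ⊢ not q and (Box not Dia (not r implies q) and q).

No, not valid

Tableau for the negation not (not q and (Box not Dia (not r implies q) and q)):
1. not (not q and (Box not Dia (not r implies q) and q)), w0
2. not (Box not Dia (not r implies q) and q), w0
3. not q, w0
Accessibility: w0Rw0
The negation has an open branch (countermodel exists).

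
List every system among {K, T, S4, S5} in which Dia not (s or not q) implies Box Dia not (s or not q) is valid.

S5

S5-tableau for the negation not (Dia not (s or not q) implies Box Dia not (s or not q)):
1. not (Dia not (s or not q) implies Box Dia not (s or not q)), 0
2. Dia not (s or not q), 0
3. not Box Dia not (s or not q), 0
4. not (s or not q), 1
5. not s, 1
6. q, 1
7. not Dia not (s or not q), 2
8. s or not q, 0
9. s or not q, 1
10. s or not q, 2
11. not q, 0
12. not q, 1
Accessibility: 0R0, 0R1, 0R2, 1R0, 1R1, 1R2, 2R0, 2R1, 2R2
Branch closes: q and not q both at 1.
Every branch closes (one shown): valid in S5.
S4-tableau for the negation not (Dia not (s or not q) implies Box Dia not (s or not q)):
1. not (Dia not (s or not q) implies Box Dia not (s or not q)), 0
2. Dia not (s or not q), 0
3. not Box Dia not (s or not q), 0
4. not (s or not q), 1
5. not s, 1
6. q, 1
7. not Dia not (s or not q), 2
8. s or not q, 2
9. not q, 2
Accessibility: 0R0, 0R1, 0R2, 1R1, 2R2
Complete open branch: countermodel on an S4-frame, so not valid in S4, nor in K, T (the same frame is also a K-frame and a T-frame).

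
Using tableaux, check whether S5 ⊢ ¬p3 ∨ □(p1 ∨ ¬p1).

Tableau for the negation ¬(¬p3 ∨ □(p1 ∨ ¬p1)):
1. ¬(¬p3 ∨ □(p1 ∨ ¬p1)), w0
2. p3, w0
3. ¬□(p1 ∨ ¬p1), w0
4. ¬(p1 ∨ ¬p1), w1
5. ¬p1, w1
6. p1, w1
Accessibility: w0Rw0, w0Rw1, w1Rw0, w1Rw1
Branch closes: p1 and ¬p1 both at w1.
Every branch of the negation's tableau closes; the branch above is one of them.

Valid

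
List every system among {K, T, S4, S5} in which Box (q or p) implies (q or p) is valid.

T, S4, S5

K-tableau for the negation not (Box (q or p) implies (q or p)):
1. not (Box (q or p) implies (q or p)), w0
2. Box (q or p), w0
3. not (q or p), w0
4. not q, w0
5. not p, w0
Complete open branch: countermodel on a K-frame, so not valid in K.
T-tableau for the negation not (Box (q or p) implies (q or p)):
1. not (Box (q or p) implies (q or p)), w0
2. Box (q or p), w0
3. not (q or p), w0
4. not q, w0
5. not p, w0
6. q or p, w0
7. p, w0
Accessibility: w0Rw0
Branch closes: p and not p both at w0.
Every branch closes (one shown): valid in T, hence also in S4, S5 (every theorem of T is a theorem of S4 and S5).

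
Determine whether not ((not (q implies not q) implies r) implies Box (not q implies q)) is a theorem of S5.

Tableau for the negation (not (q implies not q) implies r) implies Box (not q implies q):
1. (not (q implies not q) implies r) implies Box (not q implies q), 0
2. Box (not q implies q), 0
3. not q implies q, 0
4. q, 0
Accessibility: 0R0
The negation has an open branch (countermodel exists).

Not valid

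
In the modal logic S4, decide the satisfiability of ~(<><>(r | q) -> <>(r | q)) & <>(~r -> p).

1. ~(<><>(r | q) -> <>(r | q)) & <>(~r -> p), 0
2. ~(<><>(r | q) -> <>(r | q)), 0
3. <>(~r -> p), 0
4. <><>(r | q), 0
5. ~<>(r | q), 0
6. ~(r | q), 0
7. ~r, 0
8. ~q, 0
9. ~r -> p, 1
10. ~(r | q), 1
11. ~r, 1
12. ~q, 1
13. p, 1
14. <>(r | q), 2
15. ~(r | q), 2
16. ~r, 2
17. ~q, 2
18. r | q, 3
19. ~(r | q), 3
20. ~r, 3
21. ~q, 3
22. q, 3
Accessibility: 0R0, 0R1, 0R2, 0R3, 1R1, 2R2, 2R3, 3R3
Branch closes: q and ~q both at 3.
(One branch shown.) All branches close.

No, unsatisfiable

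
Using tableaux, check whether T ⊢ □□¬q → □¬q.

Tableau for the negation ¬(□□¬q → □¬q):
1. ¬(□□¬q → □¬q), w0
2. □□¬q, w0
3. ¬□¬q, w0
4. □¬q, w0
5. ¬q, w0
6. q, w1
7. □¬q, w1
8. ¬q, w1
Accessibility: w0Rw0, w0Rw1, w1Rw1
Branch closes: q and ¬q both at w1.
Every branch of the negation's tableau closes; the branch above is one of them.

Valid in T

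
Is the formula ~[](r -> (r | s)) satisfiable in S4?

No, unsatisfiable

1. ~[](r -> (r | s)), w0
2. ~(r -> (r | s)), w1
3. r, w1
4. ~(r | s), w1
5. ~r, w1
6. ~s, w1
Accessibility: w0Rw0, w0Rw1, w1Rw1
Branch closes: r and ~r both at w1.
Every branch closes; the branch above is one of them.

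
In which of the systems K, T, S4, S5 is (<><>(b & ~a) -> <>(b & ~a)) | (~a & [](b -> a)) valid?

S4-tableau for the negation ~((<><>(b & ~a) -> <>(b & ~a)) | (~a & [](b -> a))):
1. ~((<><>(b & ~a) -> <>(b & ~a)) | (~a & [](b -> a))), 0
2. ~(<><>(b & ~a) -> <>(b & ~a)), 0
3. ~(~a & [](b -> a)), 0
4. <><>(b & ~a), 0
5. ~<>(b & ~a), 0
6. ~(b & ~a), 0
7. ~[](b -> a), 0
8. a, 0
9. <>(b & ~a), 1
10. ~(b & ~a), 1
11. a, 1
12. ~(b -> a), 2
13. b, 2
14. ~a, 2
15. ~(b & ~a), 2
16. a, 2
Accessibility: 0R0, 0R1, 0R2, 1R1, 2R2
Branch closes: a and ~a both at 2.
Every branch closes (one shown): valid in S4, hence also in S5 (every theorem of S4 is a theorem of S5).
T-tableau for the negation ~((<><>(b & ~a) -> <>(b & ~a)) | (~a & [](b -> a))):
1. ~((<><>(b & ~a) -> <>(b & ~a)) | (~a & [](b -> a))), 0
2. ~(<><>(b & ~a) -> <>(b & ~a)), 0
3. ~(~a & [](b -> a)), 0
4. <><>(b & ~a), 0
5. ~<>(b & ~a), 0
6. ~(b & ~a), 0
7. a, 0
8. <>(b & ~a), 1
9. ~(b & ~a), 1
10. a, 1
11. b & ~a, 2
12. b, 2
13. ~a, 2
Accessibility: 0R0, 0R1, 1R1, 1R2, 2R2
Complete open branch: countermodel on a T-frame, so not valid in T, nor in K (the same frame is also a K-frame).

S4, S5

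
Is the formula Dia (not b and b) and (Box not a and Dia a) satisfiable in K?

1. Dia (not b and b) and (Box not a and Dia a), 0
2. Dia (not b and b), 0   [and-rule on 1]
3. Box not a and Dia a, 0   [and-rule on 1]
4. Box not a, 0   [and-rule on 3]
5. Dia a, 0   [and-rule on 3]
6. not b and b, 1   [Dia-rule on 2: fresh world 1, 0R1]
7. not b, 1   [and-rule on 6]
8. b, 1   [and-rule on 6]
Accessibility: 0R1
Branch closes: b and not b both at 1.
(One branch shown.) All branches close.

Unsatisfiable (every branch closes)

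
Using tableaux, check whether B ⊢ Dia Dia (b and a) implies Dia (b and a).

No, not valid

Tableau for the negation not (Dia Dia (b and a) implies Dia (b and a)):
1. not (Dia Dia (b and a) implies Dia (b and a)), 0
2. Dia Dia (b and a), 0
3. not Dia (b and a), 0
4. not (b and a), 0
5. not a, 0
6. Dia (b and a), 1
7. not (b and a), 1
8. not a, 1
9. b and a, 2
10. b, 2
11. a, 2
Accessibility: 0R0, 0R1, 1R0, 1R1, 1R2, 2R1, 2R2
The negation has an open branch (countermodel exists).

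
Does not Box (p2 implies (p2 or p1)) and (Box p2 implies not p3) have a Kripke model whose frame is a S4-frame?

1. not Box (p2 implies (p2 or p1)) and (Box p2 implies not p3), 0
2. not Box (p2 implies (p2 or p1)), 0
3. Box p2 implies not p3, 0
4. not p3, 0
5. not (p2 implies (p2 or p1)), 1
6. p2, 1
7. not (p2 or p1), 1
8. not p2, 1
9. not p1, 1
Accessibility: 0R0, 0R1, 1R1
Branch closes: p2 and not p2 both at 1.
All branches of the tableau close; one closing branch shown above.

No, unsatisfiable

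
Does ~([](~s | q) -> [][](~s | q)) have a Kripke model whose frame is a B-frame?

1. ~([](~s | q) -> [][](~s | q)), u
2. [](~s | q), u
3. ~[][](~s | q), u
4. ~s | q, u
5. q, u
6. ~[](~s | q), v
7. ~s | q, v
8. q, v
9. ~(~s | q), w
10. s, w
11. ~q, w
Accessibility: uRu, uRv, vRu, vRv, vRw, wRv, wRw

Yes, satisfiable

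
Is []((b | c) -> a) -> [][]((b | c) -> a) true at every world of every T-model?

No, not valid

Tableau for the negation ~([]((b | c) -> a) -> [][]((b | c) -> a)):
1. ~([]((b | c) -> a) -> [][]((b | c) -> a)), u
2. []((b | c) -> a), u   [~->-rule on 1]
3. ~[][]((b | c) -> a), u   [~->-rule on 1]
4. (b | c) -> a, u   [[]-rule on 2 via uRu]
5. a, u   [->-rule on 4 (branches; this branch)]
6. ~[]((b | c) -> a), v   [~[]-rule on 3: fresh world v, uRv]
7. (b | c) -> a, v   [[]-rule on 2 via uRv]
8. a, v   [->-rule on 7 (branches; this branch)]
9. ~((b | c) -> a), w   [~[]-rule on 6: fresh world w, vRw]
10. b | c, w   [~->-rule on 9]
11. ~a, w   [~->-rule on 9]
12. c, w   [|-rule on 10 (branches; this branch)]
Accessibility: uRu, uRv, vRv, vRw, wRw
The negation has an open branch (countermodel exists).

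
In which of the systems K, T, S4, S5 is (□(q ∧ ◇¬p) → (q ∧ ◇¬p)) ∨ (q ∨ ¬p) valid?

K-tableau for the negation ¬((□(q ∧ ◇¬p) → (q ∧ ◇¬p)) ∨ (q ∨ ¬p)):
1. ¬((□(q ∧ ◇¬p) → (q ∧ ◇¬p)) ∨ (q ∨ ¬p)), 0
2. ¬(□(q ∧ ◇¬p) → (q ∧ ◇¬p)), 0
3. ¬(q ∨ ¬p), 0
4. □(q ∧ ◇¬p), 0
5. ¬(q ∧ ◇¬p), 0
6. ¬q, 0
7. p, 0
8. ¬◇¬p, 0
Complete open branch: countermodel on a K-frame, so not valid in K.
T-tableau for the negation ¬((□(q ∧ ◇¬p) → (q ∧ ◇¬p)) ∨ (q ∨ ¬p)):
1. ¬((□(q ∧ ◇¬p) → (q ∧ ◇¬p)) ∨ (q ∨ ¬p)), 0
2. ¬(□(q ∧ ◇¬p) → (q ∧ ◇¬p)), 0
3. ¬(q ∨ ¬p), 0
4. □(q ∧ ◇¬p), 0
5. ¬(q ∧ ◇¬p), 0
6. ¬q, 0
7. p, 0
8. q ∧ ◇¬p, 0
9. q, 0
10. ◇¬p, 0
Accessibility: 0R0
Branch closes: q and ¬q both at 0.
Every branch closes (one shown): valid in T, hence also in S4, S5 (every theorem of T is a theorem of S4 and S5).

T, S4, S5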